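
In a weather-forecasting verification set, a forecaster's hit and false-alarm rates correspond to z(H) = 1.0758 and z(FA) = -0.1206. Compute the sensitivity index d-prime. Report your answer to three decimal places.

d' = z(H) − z(FA) = 1.0758 − (-0.1206) = 1.1964

d-prime = 1.196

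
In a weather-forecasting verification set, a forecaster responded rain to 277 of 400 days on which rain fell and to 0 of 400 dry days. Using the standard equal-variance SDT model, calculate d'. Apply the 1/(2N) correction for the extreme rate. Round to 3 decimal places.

The false-alarm rate is 0/400 = 0, so apply the 1/(2N) correction: FA → 1/(2·400) = 0.00125.
z(H) = z(0.69250) = 0.5029
z(FA) = z(0.00125) = -3.0233
d' = 0.5029 − (-3.0233) = 3.5262

d' = 3.526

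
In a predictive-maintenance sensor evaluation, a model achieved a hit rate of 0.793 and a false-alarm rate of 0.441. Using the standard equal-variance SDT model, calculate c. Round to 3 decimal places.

z(H) = z(0.793) = 0.8169
z(FA) = z(0.441) = -0.1484
c = −½·[z(H) + z(FA)] = −0.5 × (0.8169 + (-0.1484)) = -0.33425
c < 0: the model has a liberal response bias.

c = -0.334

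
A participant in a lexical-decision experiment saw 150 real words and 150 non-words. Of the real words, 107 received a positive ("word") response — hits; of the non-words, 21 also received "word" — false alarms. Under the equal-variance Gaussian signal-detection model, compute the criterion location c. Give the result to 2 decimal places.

H = 107/150 = 0.7133
FA = 21/150 = 0.1400
z(0.7133) = 0.5631, z(0.1400) = -1.0803
c = −½·[z(H) + z(FA)] = −0.5 × (0.5631 + (-1.0803)) = 0.2586
c > 0: the participant has a conservative response bias.

c = 0.26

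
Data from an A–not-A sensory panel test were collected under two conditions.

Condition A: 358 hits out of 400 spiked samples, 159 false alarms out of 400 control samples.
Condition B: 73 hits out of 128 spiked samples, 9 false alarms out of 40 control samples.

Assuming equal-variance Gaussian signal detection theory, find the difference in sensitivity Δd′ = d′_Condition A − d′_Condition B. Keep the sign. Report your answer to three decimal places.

Δd′ = 0.581

Condition A: z(0.8950) = 1.2536, z(0.3975) = -0.2598, d' = 1.5134
Condition B: z(0.5703) = 0.1771, z(0.2250) = -0.7554, d' = 0.9325
Δd' = d'_Condition A − d'_Condition B = 1.5134 − 0.9325 = 0.5809
Condition A has the higher sensitivity.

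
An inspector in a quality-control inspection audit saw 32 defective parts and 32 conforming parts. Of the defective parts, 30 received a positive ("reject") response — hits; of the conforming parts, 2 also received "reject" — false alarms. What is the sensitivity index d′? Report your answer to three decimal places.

H = 30/32 = 0.9375
FA = 2/32 = 0.0625
z(H) = 1.5341
z(FA) = -1.5341
d' = z(H) − z(FA) = 1.5341 − (-1.5341) = 3.0682

d′ = 3.068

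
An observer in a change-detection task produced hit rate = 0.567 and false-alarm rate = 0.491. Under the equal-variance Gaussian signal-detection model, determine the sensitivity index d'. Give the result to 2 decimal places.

Φ⁻¹(H) = Φ⁻¹(0.567) = 0.169
Φ⁻¹(FA) = Φ⁻¹(0.491) = -0.023
d' = z(H) − z(FA) = 0.169 − (-0.023) = 0.192

d' = 0.19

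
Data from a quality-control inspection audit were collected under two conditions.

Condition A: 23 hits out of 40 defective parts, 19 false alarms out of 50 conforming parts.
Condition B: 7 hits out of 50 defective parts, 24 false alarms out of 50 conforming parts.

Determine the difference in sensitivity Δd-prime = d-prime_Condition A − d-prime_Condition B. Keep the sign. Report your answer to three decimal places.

Condition A: z(0.5750) = 0.1891, z(0.3800) = -0.3055, d' = 0.4946
Condition B: z(0.1400) = -1.0803, z(0.4800) = -0.0502, d' = -1.0301
Δd' = d'_Condition A − d'_Condition B = 0.4946 − (-1.0301) = 1.5247
Condition A has the higher sensitivity.

Δd-prime = 1.525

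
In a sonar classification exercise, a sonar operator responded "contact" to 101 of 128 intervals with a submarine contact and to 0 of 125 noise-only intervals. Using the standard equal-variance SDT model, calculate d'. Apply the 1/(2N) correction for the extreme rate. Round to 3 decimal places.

The false-alarm rate is 0/125 = 0, so apply the 1/(2N) correction: FA → 1/(2·125) = 0.00400.
z(H) = z(0.78906) = 0.8032
z(FA) = z(0.00400) = -2.6521
d' = 0.8032 − (-2.6521) = 3.4553

d' = 3.455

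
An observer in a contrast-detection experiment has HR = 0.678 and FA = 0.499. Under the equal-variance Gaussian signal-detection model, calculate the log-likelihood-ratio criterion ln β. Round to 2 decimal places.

z(H) = z(0.678) = 0.462
z(FA) = z(0.499) = -0.003
ln β = −½·[z(H)² − z(FA)²] = −0.5 × (0.213 − 0.000) = -0.1065

ln β = -0.11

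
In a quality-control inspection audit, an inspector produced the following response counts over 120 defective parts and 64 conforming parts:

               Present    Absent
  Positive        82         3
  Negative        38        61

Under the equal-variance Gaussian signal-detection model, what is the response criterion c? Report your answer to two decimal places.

c = 0.60

H = 82/120 = 0.6833
FA = 3/64 = 0.0469
z(H) = z(0.6833) = 0.477
z(FA) = z(0.0469) = -1.676
c = −½·[z(H) + z(FA)] = −0.5 × (0.477 + (-1.676)) = 0.5995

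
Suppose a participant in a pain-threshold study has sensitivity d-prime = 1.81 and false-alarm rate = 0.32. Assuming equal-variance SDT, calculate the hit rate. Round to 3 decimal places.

hit rate = 0.910

z(false-alarm rate) = z(0.32) = -0.4677
z(H) = z(FA) + d' = -0.4677 + 1.81 = 1.3423
hit rate = Φ(1.3423) = 0.9103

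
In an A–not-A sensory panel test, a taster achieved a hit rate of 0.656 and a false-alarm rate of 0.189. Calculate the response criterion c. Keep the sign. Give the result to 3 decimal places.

c = 0.240

z(H) = z(0.656) = 0.4016
z(FA) = z(0.189) = -0.8816
c = −½·[z(H) + z(FA)] = −0.5 × (0.4016 + (-0.8816)) = 0.2400
c > 0: the taster has a conservative response bias.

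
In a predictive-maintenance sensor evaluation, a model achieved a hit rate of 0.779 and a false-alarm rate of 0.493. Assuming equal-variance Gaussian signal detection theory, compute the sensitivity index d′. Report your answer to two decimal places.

z(0.779) = 0.769, z(0.493) = -0.018
d' = z(H) − z(FA) = 0.769 − (-0.018) = 0.787

d′ = 0.79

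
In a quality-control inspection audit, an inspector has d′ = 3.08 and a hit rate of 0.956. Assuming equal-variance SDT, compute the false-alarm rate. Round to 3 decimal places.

z(hit rate) = z(0.956) = 1.7060
z(FA) = z(H) − d' = 1.7060 − 3.08 = -1.3740
false-alarm rate = Φ(-1.3740) = 0.0847

false-alarm rate = 0.085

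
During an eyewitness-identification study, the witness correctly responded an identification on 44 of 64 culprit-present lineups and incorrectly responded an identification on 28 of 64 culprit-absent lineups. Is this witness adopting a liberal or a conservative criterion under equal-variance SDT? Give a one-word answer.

z(H) = 0.489, z(FA) = -0.157
c = −½·(z(H) + z(FA)) = -0.166
c < 0 → liberal criterion (biased toward responding “yes”).

liberal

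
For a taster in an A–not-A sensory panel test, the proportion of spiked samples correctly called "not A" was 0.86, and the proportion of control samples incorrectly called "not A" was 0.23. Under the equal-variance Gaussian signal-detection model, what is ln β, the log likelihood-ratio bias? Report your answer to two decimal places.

ln β = -0.31

Φ⁻¹(H) = Φ⁻¹(0.86) = 1.080
Φ⁻¹(FA) = Φ⁻¹(0.23) = -0.739
ln β = −½·[z(H)² − z(FA)²] = −0.5 × (1.166 − 0.546) = -0.310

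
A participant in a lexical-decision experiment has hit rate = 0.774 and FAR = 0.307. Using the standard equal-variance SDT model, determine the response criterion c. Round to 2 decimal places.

z(H) = z(0.774) = 0.7521
z(FA) = z(0.307) = -0.5044
c = −½·[z(H) + z(FA)] = −0.5 × (0.7521 + (-0.5044)) = -0.12385
c < 0: the participant has a liberal response bias.

c = -0.12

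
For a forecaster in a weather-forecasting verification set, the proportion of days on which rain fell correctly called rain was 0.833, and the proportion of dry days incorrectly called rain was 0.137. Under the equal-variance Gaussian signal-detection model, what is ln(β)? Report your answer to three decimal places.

ln β = 0.132

z(H) = z(0.833) = 0.9661
z(FA) = z(0.137) = -1.0939
ln β = −½·[z(H)² − z(FA)²] = −0.5 × (0.9333 − 1.1966) = 0.13165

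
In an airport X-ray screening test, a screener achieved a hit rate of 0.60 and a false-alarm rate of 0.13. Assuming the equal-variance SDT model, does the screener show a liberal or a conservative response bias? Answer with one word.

conservative

z(H) = 0.253, z(FA) = -1.126
c = −½·(z(H) + z(FA)) = 0.4365
c > 0 → conservative criterion (biased toward responding “no”).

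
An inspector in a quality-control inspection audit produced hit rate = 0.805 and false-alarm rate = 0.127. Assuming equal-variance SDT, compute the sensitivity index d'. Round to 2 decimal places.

d' = 2.00

z(H) = z(0.805) = 0.8596
z(FA) = z(0.127) = -1.1407
d' = z(H) − z(FA) = 0.8596 − (-1.1407) = 2.0003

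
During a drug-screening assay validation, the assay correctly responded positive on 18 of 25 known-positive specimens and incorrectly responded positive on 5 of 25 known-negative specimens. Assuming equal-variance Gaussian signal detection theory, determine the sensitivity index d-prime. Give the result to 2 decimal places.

d-prime = 1.42

H = 18/25 = 0.7200
FA = 5/25 = 0.2000
z(H) = z(0.7200) = 0.5828
z(FA) = z(0.2000) = -0.8416
d' = z(H) − z(FA) = 0.5828 − (-0.8416) = 1.4244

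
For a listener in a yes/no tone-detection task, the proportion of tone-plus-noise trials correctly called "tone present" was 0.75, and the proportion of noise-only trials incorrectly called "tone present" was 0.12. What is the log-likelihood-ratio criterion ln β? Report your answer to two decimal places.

Φ⁻¹(H) = 0.674
Φ⁻¹(FA) = -1.175
ln β = −½·[z(H)² − z(FA)²] = −0.5 × (0.454 − 1.381) = 0.4635

ln β = 0.46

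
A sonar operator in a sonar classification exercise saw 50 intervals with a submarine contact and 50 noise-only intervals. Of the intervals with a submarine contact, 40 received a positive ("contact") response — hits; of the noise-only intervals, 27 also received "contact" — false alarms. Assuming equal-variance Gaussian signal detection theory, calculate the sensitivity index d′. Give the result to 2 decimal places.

H = 40/50 = 0.8000
FA = 27/50 = 0.5400
z(H) = z(0.8000) = 0.842
z(FA) = z(0.5400) = 0.100
d' = z(H) − z(FA) = 0.842 − 0.100 = 0.742

d′ = 0.74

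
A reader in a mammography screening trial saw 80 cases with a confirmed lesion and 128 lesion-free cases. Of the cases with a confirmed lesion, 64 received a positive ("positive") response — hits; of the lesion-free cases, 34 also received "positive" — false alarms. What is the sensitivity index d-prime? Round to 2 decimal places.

d-prime = 1.47

H = 64/80 = 0.8000
FA = 34/128 = 0.2656
Φ⁻¹(H) = Φ⁻¹(0.8000) = 0.842
Φ⁻¹(FA) = Φ⁻¹(0.2656) = -0.626
d' = z(H) − z(FA) = 0.842 − (-0.626) = 1.468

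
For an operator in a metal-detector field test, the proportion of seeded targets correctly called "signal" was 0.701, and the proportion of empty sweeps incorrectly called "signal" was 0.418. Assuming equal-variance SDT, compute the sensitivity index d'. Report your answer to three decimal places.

Φ⁻¹(0.701) = 0.5273, Φ⁻¹(0.418) = -0.2070
d' = z(H) − z(FA) = 0.5273 − (-0.2070) = 0.7343

d' = 0.734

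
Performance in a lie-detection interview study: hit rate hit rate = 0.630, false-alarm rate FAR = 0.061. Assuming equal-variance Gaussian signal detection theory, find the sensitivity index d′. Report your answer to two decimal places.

d′ = 1.88

Φ⁻¹(0.630) = 0.3319, Φ⁻¹(0.061) = -1.5464
d' = z(H) − z(FA) = 0.3319 − (-1.5464) = 1.8783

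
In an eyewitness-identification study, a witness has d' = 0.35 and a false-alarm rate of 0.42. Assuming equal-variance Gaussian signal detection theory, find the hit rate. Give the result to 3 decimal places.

z(false-alarm rate) = z(0.42) = -0.2019
z(H) = z(FA) + d' = -0.2019 + 0.35 = 0.1481
hit rate = Φ(0.1481) = 0.5589

hit rate = 0.559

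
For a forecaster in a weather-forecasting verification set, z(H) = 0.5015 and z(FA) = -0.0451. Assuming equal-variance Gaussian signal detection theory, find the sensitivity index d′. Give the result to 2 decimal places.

d' = z(H) − z(FA) = 0.5015 − (-0.0451) = 0.5466

d′ = 0.55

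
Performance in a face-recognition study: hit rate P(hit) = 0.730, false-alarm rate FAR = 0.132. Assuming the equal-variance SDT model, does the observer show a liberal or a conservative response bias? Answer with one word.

conservative

z(H) = 0.613, z(FA) = -1.117
c = −½·(z(H) + z(FA)) = 0.252
c > 0 → conservative criterion (biased toward responding “no”).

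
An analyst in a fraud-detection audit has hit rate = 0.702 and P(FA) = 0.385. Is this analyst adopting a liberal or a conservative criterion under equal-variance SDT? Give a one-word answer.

z(H) = 0.530, z(FA) = -0.292
c = −½·(z(H) + z(FA)) = -0.119
c < 0 → liberal criterion (biased toward responding “yes”).

liberal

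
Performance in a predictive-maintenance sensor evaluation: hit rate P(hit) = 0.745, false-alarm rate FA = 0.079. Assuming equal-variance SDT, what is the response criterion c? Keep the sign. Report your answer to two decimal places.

z(0.745) = 0.6588, z(0.079) = -1.4118
c = −½·[z(H) + z(FA)] = −0.5 × (0.6588 + (-1.4118)) = 0.3765
c > 0: the model has a conservative response bias.

c = 0.38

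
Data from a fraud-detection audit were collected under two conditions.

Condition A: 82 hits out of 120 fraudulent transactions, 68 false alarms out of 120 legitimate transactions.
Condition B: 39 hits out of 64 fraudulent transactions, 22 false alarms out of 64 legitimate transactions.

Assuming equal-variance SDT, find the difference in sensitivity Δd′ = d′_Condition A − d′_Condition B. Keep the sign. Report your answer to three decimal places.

Condition A: z(0.6833) = 0.4769, z(0.5667) = 0.1680, d' = 0.3089
Condition B: z(0.6094) = 0.2778, z(0.3438) = -0.4021, d' = 0.6799
Δd' = d'_Condition A − d'_Condition B = 0.3089 − 0.6799 = -0.3710
Condition B has the higher sensitivity.

Δd′ = -0.371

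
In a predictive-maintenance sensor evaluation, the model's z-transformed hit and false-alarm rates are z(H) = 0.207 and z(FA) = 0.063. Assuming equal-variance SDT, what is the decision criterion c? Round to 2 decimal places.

c = −½·[z(H) + z(FA)] = −½·(0.207 + 0.063) = -0.135
c < 0: the model has a liberal response bias.

c = -0.14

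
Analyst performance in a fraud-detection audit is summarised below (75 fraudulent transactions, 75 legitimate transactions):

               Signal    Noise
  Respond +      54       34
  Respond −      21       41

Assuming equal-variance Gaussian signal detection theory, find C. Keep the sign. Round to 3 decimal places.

C = -0.233

H = 54/75 = 0.7200
FA = 34/75 = 0.4533
z(0.7200) = 0.5828, z(0.4533) = -0.1173
c = −½·[z(H) + z(FA)] = −0.5 × (0.5828 + (-0.1173)) = -0.23275
c < 0: the analyst has a liberal response bias.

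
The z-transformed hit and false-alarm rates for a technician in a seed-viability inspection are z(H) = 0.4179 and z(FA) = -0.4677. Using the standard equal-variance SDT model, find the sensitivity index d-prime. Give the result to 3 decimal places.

d-prime = 0.886

d' = z(H) − z(FA) = 0.4179 − (-0.4677) = 0.8856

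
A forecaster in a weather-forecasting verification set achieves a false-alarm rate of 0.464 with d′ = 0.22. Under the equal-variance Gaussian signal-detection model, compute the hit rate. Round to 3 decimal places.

z(false-alarm rate) = z(0.464) = -0.0904
z(H) = z(FA) + d' = -0.0904 + 0.22 = 0.1296
hit rate = Φ(0.1296) = 0.5516

hit rate = 0.552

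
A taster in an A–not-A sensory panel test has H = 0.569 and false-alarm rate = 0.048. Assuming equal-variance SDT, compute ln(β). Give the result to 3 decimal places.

z(H) = z(0.569) = 0.1738
z(FA) = z(0.048) = -1.6646
ln β = −½·[z(H)² − z(FA)²] = −0.5 × (0.0302 − 2.7709) = 1.37035

ln β = 1.370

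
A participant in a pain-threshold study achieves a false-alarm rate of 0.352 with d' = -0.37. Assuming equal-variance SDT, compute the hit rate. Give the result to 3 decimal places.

z(false-alarm rate) = z(0.352) = -0.3799
z(H) = z(FA) + d' = -0.3799 + (-0.37) = -0.7499
hit rate = Φ(-0.7499) = 0.2267

hit rate = 0.227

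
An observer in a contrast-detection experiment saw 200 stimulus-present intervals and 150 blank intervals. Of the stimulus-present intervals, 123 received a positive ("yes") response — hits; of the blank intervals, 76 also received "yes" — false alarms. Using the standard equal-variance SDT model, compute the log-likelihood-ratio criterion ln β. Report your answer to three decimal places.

H = 123/200 = 0.6150
FA = 76/150 = 0.5067
Φ⁻¹(H) = 0.2924
Φ⁻¹(FA) = 0.0168
ln β = −½·[z(H)² − z(FA)²] = −0.5 × (0.0855 − 0.0003) = -0.0426

ln β = -0.043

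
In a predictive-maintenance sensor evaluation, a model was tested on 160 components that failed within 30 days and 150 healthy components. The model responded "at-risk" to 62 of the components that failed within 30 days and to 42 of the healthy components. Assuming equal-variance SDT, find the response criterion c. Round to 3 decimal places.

H = 62/160 = 0.3875
FA = 42/150 = 0.2800
z(0.3875) = -0.2858, z(0.2800) = -0.5828
c = −½·[z(H) + z(FA)] = −0.5 × (-0.2858 + (-0.5828)) = 0.4343
c > 0: the model has a conservative response bias.

c = 0.434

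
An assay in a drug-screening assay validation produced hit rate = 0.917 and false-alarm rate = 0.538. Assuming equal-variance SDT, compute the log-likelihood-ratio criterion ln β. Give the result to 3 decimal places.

z(H) = z(0.917) = 1.3852
z(FA) = z(0.538) = 0.0954
ln β = −½·[z(H)² − z(FA)²] = −0.5 × (1.9188 − 0.0091) = -0.95485

ln β = -0.955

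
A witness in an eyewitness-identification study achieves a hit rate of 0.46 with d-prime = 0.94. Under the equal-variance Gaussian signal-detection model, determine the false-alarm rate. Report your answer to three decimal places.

z(hit rate) = z(0.46) = -0.1004
z(FA) = z(H) − d' = -0.1004 − 0.94 = -1.0404
false-alarm rate = Φ(-1.0404) = 0.1491

false-alarm rate = 0.149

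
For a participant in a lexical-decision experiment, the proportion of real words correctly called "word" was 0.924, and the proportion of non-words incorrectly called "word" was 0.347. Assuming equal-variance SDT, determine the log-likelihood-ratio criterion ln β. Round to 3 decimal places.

Φ⁻¹(H) = Φ⁻¹(0.924) = 1.4325
Φ⁻¹(FA) = Φ⁻¹(0.347) = -0.3934
ln β = −½·[z(H)² − z(FA)²] = −0.5 × (2.0521 − 0.1548) = -0.94865

ln β = -0.949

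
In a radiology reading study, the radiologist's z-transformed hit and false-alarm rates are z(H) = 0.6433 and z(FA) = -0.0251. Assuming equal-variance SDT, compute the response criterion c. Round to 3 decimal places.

c = −½·[z(H) + z(FA)] = −½·(0.6433 + (-0.0251)) = -0.3091

c = -0.309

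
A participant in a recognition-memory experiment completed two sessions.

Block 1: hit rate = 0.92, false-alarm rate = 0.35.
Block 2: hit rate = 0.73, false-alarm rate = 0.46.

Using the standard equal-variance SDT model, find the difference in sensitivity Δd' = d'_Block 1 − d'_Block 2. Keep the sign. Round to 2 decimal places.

Δd' = 1.08

Block 1: z(0.92) = 1.405, z(0.35) = -0.385, d' = 1.790
Block 2: z(0.73) = 0.613, z(0.46) = -0.100, d' = 0.713
Δd' = d'_Block 1 − d'_Block 2 = 1.790 − 0.713 = 1.077
Block 1 has the higher sensitivity.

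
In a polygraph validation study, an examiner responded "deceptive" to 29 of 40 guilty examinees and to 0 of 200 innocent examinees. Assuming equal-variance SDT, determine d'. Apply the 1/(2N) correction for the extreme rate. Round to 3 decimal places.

The false-alarm rate is 0/200 = 0, so apply the 1/(2N) correction: FA → 1/(2·200) = 0.00250.
z(H) = z(0.72500) = 0.5978
z(FA) = z(0.00250) = -2.8070
d' = 0.5978 − (-2.8070) = 3.4048

d' = 3.405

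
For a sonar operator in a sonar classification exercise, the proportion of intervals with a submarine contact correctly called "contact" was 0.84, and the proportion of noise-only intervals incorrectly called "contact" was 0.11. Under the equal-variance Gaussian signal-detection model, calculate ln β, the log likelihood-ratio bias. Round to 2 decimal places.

ln β = 0.26

Φ⁻¹(H) = Φ⁻¹(0.84) = 0.994
Φ⁻¹(FA) = Φ⁻¹(0.11) = -1.227
ln β = −½·[z(H)² − z(FA)²] = −0.5 × (0.988 − 1.506) = 0.259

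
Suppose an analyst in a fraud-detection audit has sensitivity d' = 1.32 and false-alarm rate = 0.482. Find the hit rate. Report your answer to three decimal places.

hit rate = 0.899

z(false-alarm rate) = z(0.482) = -0.0451
z(H) = z(FA) + d' = -0.0451 + 1.32 = 1.2749
hit rate = Φ(1.2749) = 0.8988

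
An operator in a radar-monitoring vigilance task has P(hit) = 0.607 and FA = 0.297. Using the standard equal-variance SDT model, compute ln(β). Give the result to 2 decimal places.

Φ⁻¹(H) = 0.272
Φ⁻¹(FA) = -0.533
ln β = −½·[z(H)² − z(FA)²] = −0.5 × (0.074 − 0.284) = 0.105

ln β = 0.11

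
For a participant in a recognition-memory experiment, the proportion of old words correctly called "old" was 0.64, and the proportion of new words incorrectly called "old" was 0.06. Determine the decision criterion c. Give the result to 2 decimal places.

c = 0.60

Φ⁻¹(H) = Φ⁻¹(0.64) = 0.3585
Φ⁻¹(FA) = Φ⁻¹(0.06) = -1.5548
c = −½·[z(H) + z(FA)] = −0.5 × (0.3585 + (-1.5548)) = 0.59815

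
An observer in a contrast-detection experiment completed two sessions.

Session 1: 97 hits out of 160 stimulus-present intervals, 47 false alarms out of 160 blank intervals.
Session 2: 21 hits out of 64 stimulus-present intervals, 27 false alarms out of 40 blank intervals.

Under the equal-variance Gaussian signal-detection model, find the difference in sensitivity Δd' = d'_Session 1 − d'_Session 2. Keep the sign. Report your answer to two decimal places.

Δd' = 1.71

Session 1: z(0.6062) = 0.269, z(0.2938) = -0.542, d' = 0.811
Session 2: z(0.3281) = -0.445, z(0.6750) = 0.454, d' = -0.899
Δd' = d'_Session 1 − d'_Session 2 = 0.811 − (-0.899) = 1.710
Session 1 has the higher sensitivity.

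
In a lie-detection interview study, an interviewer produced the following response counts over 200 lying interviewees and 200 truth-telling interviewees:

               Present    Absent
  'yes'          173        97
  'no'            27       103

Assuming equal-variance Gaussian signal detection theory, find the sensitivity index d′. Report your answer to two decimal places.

H = 173/200 = 0.8650
FA = 97/200 = 0.4850
z(H) = 1.1031
z(FA) = -0.0376
d' = z(H) − z(FA) = 1.1031 − (-0.0376) = 1.1407

d′ = 1.14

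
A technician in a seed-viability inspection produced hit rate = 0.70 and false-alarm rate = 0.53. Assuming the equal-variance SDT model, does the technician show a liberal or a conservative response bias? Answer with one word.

z(H) = 0.524, z(FA) = 0.075
c = −½·(z(H) + z(FA)) = -0.2995
c < 0 → liberal criterion (biased toward responding “yes”).

liberal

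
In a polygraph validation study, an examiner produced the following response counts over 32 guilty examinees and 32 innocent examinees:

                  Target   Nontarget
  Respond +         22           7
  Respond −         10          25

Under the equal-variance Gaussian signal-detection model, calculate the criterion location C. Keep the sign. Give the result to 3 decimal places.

C = 0.144

H = 22/32 = 0.6875
FA = 7/32 = 0.2188
Φ⁻¹(H) = 0.4888
Φ⁻¹(FA) = -0.7763
c = −½·[z(H) + z(FA)] = −0.5 × (0.4888 + (-0.7763)) = 0.14375
c > 0: the examiner has a conservative response bias.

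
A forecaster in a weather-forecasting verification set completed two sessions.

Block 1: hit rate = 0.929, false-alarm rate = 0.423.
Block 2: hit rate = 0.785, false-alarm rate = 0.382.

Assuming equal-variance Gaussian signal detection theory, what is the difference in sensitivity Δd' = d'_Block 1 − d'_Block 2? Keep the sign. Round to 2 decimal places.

Block 1: z(0.929) = 1.468, z(0.423) = -0.194, d' = 1.662
Block 2: z(0.785) = 0.789, z(0.382) = -0.300, d' = 1.089
Δd' = d'_Block 1 − d'_Block 2 = 1.662 − 1.089 = 0.573
Block 1 has the higher sensitivity.

Δd' = 0.57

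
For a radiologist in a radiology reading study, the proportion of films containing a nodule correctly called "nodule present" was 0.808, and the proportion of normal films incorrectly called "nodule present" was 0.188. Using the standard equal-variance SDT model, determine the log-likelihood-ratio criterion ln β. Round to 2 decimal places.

ln β = 0.01

z(0.808) = 0.871, z(0.188) = -0.885
ln β = −½·[z(H)² − z(FA)²] = −0.5 × (0.759 − 0.783) = 0.012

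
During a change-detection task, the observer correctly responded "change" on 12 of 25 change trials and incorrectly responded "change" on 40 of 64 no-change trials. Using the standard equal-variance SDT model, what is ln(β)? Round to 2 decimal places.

ln β = 0.05

H = 12/25 = 0.4800
FA = 40/64 = 0.6250
z(H) = z(0.4800) = -0.050
z(FA) = z(0.6250) = 0.319
ln β = −½·[z(H)² − z(FA)²] = −0.5 × (0.003 − 0.102) = 0.0495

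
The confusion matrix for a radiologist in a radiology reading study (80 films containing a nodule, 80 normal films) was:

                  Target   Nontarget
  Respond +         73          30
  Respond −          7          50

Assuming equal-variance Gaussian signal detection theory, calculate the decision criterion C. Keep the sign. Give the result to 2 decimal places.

H = 73/80 = 0.9125
FA = 30/80 = 0.3750
z(H) = z(0.9125) = 1.3563
z(FA) = z(0.3750) = -0.3186
c = −½·[z(H) + z(FA)] = −0.5 × (1.3563 + (-0.3186)) = -0.51885

C = -0.52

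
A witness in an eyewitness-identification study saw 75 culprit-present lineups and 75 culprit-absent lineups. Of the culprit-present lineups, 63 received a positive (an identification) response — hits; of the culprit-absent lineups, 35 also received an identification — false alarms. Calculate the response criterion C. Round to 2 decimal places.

C = -0.46

H = 63/75 = 0.8400
FA = 35/75 = 0.4667
z(H) = z(0.8400) = 0.9945
z(FA) = z(0.4667) = -0.0836
c = −½·[z(H) + z(FA)] = −0.5 × (0.9945 + (-0.0836)) = -0.45545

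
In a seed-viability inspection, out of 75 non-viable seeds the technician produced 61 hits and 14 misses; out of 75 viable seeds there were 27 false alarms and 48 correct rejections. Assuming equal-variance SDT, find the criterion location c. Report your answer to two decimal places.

H = 61/75 = 0.8133
FA = 27/75 = 0.3600
Φ⁻¹(0.8133) = 0.8901, Φ⁻¹(0.3600) = -0.3585
c = −½·[z(H) + z(FA)] = −0.5 × (0.8901 + (-0.3585)) = -0.2658
c < 0: the technician has a liberal response bias.

c = -0.27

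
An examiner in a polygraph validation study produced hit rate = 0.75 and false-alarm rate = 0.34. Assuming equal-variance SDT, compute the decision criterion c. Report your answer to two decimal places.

c = -0.13

z(H) = 0.6745
z(FA) = -0.4125
c = −½·[z(H) + z(FA)] = −0.5 × (0.6745 + (-0.4125)) = -0.1310
c < 0: the examiner has a liberal response bias.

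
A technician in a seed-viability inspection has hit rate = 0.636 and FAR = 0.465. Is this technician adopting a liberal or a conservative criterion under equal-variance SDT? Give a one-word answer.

liberal

z(H) = 0.348, z(FA) = -0.088
c = −½·(z(H) + z(FA)) = -0.130
c < 0 → liberal criterion (biased toward responding “yes”).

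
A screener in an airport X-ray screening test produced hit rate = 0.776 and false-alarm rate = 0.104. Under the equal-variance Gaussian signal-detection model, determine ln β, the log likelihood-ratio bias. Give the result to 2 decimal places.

ln β = 0.50

Φ⁻¹(0.776) = 0.759, Φ⁻¹(0.104) = -1.259
ln β = −½·[z(H)² − z(FA)²] = −0.5 × (0.576 − 1.585) = 0.5045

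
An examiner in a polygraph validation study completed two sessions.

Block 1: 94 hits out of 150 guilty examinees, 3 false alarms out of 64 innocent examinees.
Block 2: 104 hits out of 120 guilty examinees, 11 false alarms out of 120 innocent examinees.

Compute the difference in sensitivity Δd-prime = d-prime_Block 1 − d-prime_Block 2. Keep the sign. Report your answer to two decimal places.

Block 1: z(0.6267) = 0.323, z(0.0469) = -1.676, d' = 1.999
Block 2: z(0.8667) = 1.111, z(0.0917) = -1.330, d' = 2.441
Δd' = d'_Block 1 − d'_Block 2 = 1.999 − 2.441 = -0.442
Block 2 has the higher sensitivity.

Δd-prime = -0.44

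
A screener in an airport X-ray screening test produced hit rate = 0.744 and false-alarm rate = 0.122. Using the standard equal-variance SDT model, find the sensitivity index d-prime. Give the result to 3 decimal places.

d-prime = 1.821

z(0.744) = 0.6557, z(0.122) = -1.1650
d' = z(H) − z(FA) = 0.6557 − (-1.1650) = 1.8207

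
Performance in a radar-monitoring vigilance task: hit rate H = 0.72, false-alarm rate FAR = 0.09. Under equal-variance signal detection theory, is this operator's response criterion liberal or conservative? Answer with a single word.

z(H) = 0.583, z(FA) = -1.341
c = −½·(z(H) + z(FA)) = 0.379
c > 0 → conservative criterion (biased toward responding “no”).

conservative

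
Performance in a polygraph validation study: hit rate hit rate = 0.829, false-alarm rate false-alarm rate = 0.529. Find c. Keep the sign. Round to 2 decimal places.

c = -0.51

Φ⁻¹(H) = Φ⁻¹(0.829) = 0.9502
Φ⁻¹(FA) = Φ⁻¹(0.529) = 0.0728
c = −½·[z(H) + z(FA)] = −0.5 × (0.9502 + 0.0728) = -0.5115
c < 0: the examiner has a liberal response bias.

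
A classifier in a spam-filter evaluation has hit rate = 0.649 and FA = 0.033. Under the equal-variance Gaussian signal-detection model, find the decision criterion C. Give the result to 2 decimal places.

C = 0.73

z(H) = z(0.649) = 0.383
z(FA) = z(0.033) = -1.838
c = −½·[z(H) + z(FA)] = −0.5 × (0.383 + (-1.838)) = 0.7275
c > 0: the classifier has a conservative response bias.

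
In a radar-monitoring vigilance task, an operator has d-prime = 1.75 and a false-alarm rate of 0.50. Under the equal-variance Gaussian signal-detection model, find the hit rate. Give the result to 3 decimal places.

hit rate = 0.960

z(false-alarm rate) = z(0.50) = 0.0000
z(H) = z(FA) + d' = 0.0000 + 1.75 = 1.7500
hit rate = Φ(1.7500) = 0.9599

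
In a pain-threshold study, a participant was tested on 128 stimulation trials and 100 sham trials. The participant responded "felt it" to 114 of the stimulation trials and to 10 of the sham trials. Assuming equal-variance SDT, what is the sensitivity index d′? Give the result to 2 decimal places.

H = 114/128 = 0.8906
FA = 10/100 = 0.1000
z(H) = z(0.8906) = 1.2297
z(FA) = z(0.1000) = -1.2816
d' = z(H) − z(FA) = 1.2297 − (-1.2816) = 2.5113

d′ = 2.51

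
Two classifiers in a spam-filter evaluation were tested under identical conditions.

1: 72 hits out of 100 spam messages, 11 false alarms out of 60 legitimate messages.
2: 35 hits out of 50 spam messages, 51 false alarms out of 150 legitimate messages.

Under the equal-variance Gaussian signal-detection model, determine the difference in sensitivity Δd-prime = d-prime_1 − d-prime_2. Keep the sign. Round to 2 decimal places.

1: z(0.7200) = 0.583, z(0.1833) = -0.903, d' = 1.486
2: z(0.7000) = 0.524, z(0.3400) = -0.412, d' = 0.936
Δd' = d'_1 − d'_2 = 1.486 − 0.936 = 0.550
1 has the higher sensitivity.

Δd-prime = 0.55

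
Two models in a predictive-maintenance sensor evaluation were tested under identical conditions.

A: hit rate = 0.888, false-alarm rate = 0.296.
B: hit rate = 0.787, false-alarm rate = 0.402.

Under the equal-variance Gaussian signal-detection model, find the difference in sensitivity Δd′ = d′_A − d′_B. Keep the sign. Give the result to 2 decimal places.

A: z(0.888) = 1.216, z(0.296) = -0.536, d' = 1.752
B: z(0.787) = 0.796, z(0.402) = -0.248, d' = 1.044
Δd' = d'_A − d'_B = 1.752 − 1.044 = 0.708
A has the higher sensitivity.

Δd′ = 0.71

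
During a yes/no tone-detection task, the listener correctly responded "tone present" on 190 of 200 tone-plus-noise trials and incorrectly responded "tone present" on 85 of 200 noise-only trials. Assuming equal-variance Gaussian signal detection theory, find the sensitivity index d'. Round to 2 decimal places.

H = 190/200 = 0.9500
FA = 85/200 = 0.4250
Φ⁻¹(H) = Φ⁻¹(0.9500) = 1.6449
Φ⁻¹(FA) = Φ⁻¹(0.4250) = -0.1891
d' = z(H) − z(FA) = 1.6449 − (-0.1891) = 1.8340

d' = 1.83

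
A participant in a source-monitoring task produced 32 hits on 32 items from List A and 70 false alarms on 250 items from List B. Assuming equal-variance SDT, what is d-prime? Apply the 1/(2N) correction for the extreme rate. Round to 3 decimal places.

The hit rate is 32/32 = 1, so apply the 1/(2N) correction: H → 1 − 1/(2·32) = 0.98438.
z(H) = z(0.98438) = 2.1540
z(FA) = z(0.28000) = -0.5828
d' = 2.1540 − (-0.5828) = 2.7368

d-prime = 2.737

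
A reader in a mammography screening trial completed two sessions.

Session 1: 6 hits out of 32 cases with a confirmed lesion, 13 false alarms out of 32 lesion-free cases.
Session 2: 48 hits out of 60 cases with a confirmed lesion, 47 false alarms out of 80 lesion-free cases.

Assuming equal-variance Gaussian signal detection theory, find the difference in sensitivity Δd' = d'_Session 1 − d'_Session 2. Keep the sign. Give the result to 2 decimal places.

Session 1: z(0.1875) = -0.887, z(0.4062) = -0.237, d' = -0.650
Session 2: z(0.8000) = 0.842, z(0.5875) = 0.221, d' = 0.621
Δd' = d'_Session 1 − d'_Session 2 = -0.650 − 0.621 = -1.271
Session 2 has the higher sensitivity.

Δd' = -1.27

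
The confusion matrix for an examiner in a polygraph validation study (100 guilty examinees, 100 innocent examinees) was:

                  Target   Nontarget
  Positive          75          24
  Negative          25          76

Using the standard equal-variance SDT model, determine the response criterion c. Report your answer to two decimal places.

c = 0.02

H = 75/100 = 0.7500
FA = 24/100 = 0.2400
z(0.7500) = 0.674, z(0.2400) = -0.706
c = −½·[z(H) + z(FA)] = −0.5 × (0.674 + (-0.706)) = 0.016
c > 0: the examiner has a conservative response bias.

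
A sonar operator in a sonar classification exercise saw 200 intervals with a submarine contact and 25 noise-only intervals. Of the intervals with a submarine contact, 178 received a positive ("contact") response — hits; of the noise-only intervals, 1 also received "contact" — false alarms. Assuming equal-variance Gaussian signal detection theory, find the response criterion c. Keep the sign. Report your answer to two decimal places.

H = 178/200 = 0.8900
FA = 1/25 = 0.0400
z(0.8900) = 1.2265, z(0.0400) = -1.7507
c = −½·[z(H) + z(FA)] = −0.5 × (1.2265 + (-1.7507)) = 0.2621
c > 0: the sonar operator has a conservative response bias.

c = 0.26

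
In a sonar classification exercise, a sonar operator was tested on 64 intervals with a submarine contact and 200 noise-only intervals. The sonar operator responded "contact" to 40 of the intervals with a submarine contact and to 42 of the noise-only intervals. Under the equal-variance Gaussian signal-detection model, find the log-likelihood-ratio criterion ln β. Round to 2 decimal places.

ln β = 0.27

H = 40/64 = 0.6250
FA = 42/200 = 0.2100
z(H) = 0.319
z(FA) = -0.806
ln β = −½·[z(H)² − z(FA)²] = −0.5 × (0.102 − 0.650) = 0.274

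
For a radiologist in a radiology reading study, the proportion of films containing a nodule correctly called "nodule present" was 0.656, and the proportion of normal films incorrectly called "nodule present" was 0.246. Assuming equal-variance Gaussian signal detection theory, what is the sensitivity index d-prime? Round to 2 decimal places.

Φ⁻¹(0.656) = 0.4016, Φ⁻¹(0.246) = -0.6871
d' = z(H) − z(FA) = 0.4016 − (-0.6871) = 1.0887

d-prime = 1.09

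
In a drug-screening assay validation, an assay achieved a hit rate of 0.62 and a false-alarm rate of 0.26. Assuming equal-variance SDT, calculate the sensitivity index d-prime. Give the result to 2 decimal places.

z(H) = 0.3055
z(FA) = -0.6433
d' = z(H) − z(FA) = 0.3055 − (-0.6433) = 0.9488

d-prime = 0.95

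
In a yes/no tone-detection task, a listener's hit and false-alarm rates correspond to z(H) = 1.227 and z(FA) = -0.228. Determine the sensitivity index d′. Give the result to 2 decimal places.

d′ = 1.46

d' = z(H) − z(FA) = 1.227 − (-0.228) = 1.455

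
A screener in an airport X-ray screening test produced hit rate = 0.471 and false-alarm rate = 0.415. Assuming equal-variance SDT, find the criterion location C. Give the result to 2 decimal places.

z(0.471) = -0.0728, z(0.415) = -0.2147
c = −½·[z(H) + z(FA)] = −0.5 × (-0.0728 + (-0.2147)) = 0.14375

C = 0.14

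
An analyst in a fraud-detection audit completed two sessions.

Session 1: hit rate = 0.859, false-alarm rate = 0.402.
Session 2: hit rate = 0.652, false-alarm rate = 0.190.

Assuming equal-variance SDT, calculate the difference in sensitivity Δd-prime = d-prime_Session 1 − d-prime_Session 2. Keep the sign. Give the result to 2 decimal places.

Session 1: z(0.859) = 1.076, z(0.402) = -0.248, d' = 1.324
Session 2: z(0.652) = 0.391, z(0.190) = -0.878, d' = 1.269
Δd' = d'_Session 1 − d'_Session 2 = 1.324 − 1.269 = 0.055
Session 1 has the higher sensitivity.

Δd-prime = 0.06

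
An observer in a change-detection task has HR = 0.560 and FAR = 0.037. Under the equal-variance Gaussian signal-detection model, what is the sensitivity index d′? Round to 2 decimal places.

d′ = 1.94

z(0.560) = 0.151, z(0.037) = -1.787
d' = z(H) − z(FA) = 0.151 − (-1.787) = 1.938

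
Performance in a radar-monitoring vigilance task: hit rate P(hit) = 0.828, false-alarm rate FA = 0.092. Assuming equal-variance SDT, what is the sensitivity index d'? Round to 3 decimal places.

Φ⁻¹(H) = Φ⁻¹(0.828) = 0.9463
Φ⁻¹(FA) = Φ⁻¹(0.092) = -1.3285
d' = z(H) − z(FA) = 0.9463 − (-1.3285) = 2.2748

d' = 2.275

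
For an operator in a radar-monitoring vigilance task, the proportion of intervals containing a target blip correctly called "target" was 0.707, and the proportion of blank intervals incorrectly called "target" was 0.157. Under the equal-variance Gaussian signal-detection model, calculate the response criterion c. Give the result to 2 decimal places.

c = 0.23

z(0.707) = 0.5446, z(0.157) = -1.0069
c = −½·[z(H) + z(FA)] = −0.5 × (0.5446 + (-1.0069)) = 0.23115
c > 0: the operator has a conservative response bias.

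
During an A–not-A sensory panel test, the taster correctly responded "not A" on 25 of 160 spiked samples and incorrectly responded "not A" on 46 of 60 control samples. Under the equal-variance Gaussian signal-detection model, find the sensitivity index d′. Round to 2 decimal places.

d′ = -1.74

H = 25/160 = 0.1562
FA = 46/60 = 0.7667
Φ⁻¹(0.1562) = -1.010, Φ⁻¹(0.7667) = 0.728
d' = z(H) − z(FA) = -1.010 − 0.728 = -1.738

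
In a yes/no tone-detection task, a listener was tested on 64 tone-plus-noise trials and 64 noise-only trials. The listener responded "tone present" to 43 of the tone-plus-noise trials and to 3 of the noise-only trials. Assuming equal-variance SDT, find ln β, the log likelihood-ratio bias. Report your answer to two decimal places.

ln β = 1.31

H = 43/64 = 0.6719
FA = 3/64 = 0.0469
Φ⁻¹(H) = 0.445
Φ⁻¹(FA) = -1.676
ln β = −½·[z(H)² − z(FA)²] = −0.5 × (0.198 − 2.809) = 1.3055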